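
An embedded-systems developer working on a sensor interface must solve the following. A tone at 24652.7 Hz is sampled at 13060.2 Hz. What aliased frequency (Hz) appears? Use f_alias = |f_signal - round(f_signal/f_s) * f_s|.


Compute the nearest integer multiple of fs to the signal:
n = round(24652.7 / 13060.2) = 2
f_alias = |24652.7 - 2 * 13060.2|
        = |24652.7 - 26120.4|
        = 1467.7 Hz

1467.7


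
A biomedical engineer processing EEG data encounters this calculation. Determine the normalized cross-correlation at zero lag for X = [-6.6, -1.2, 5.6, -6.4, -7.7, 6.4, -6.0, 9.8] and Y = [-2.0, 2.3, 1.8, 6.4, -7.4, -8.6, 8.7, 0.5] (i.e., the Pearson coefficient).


Pearson correlation coefficient (population):
r = cov(X,Y) / (std(X) * std(Y))
Mean X = -0.7625, Mean Y = 0.2125
Cov(X,Y) = -8.062969
Std(X) = 6.56657, Std(Y) = 5.676583
r = -0.2163

-0.2163


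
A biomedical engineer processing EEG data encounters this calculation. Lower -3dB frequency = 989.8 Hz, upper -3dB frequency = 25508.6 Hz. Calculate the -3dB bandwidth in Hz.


Bandwidth is the difference of -3dB frequencies:
BW = f_high - f_low
   = 25508.6 - 989.8
   = 24518.8 Hz

24518.8 Hz


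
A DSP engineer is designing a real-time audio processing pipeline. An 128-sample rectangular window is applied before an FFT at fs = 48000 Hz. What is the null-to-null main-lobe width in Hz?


Main lobe width for a rectangular window:
Width = 2 * fs / N
      = 2 * 48000 / 128
      = 96000 / 128
      = 750.0 Hz

750.0 Hz


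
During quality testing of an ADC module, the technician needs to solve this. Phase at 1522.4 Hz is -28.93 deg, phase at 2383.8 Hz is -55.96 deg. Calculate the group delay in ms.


Group delay from phase difference:
tau = -d(phi)/d(omega)
d(phi) = -27.03 deg = -0.471762 rad
d(omega) = 2*pi*(2383.8 - 1522.4) = 5412.3358 rad/s
tau = -(-0.471762) / 5412.3358
    = 0.0872 ms

0.0872 ms


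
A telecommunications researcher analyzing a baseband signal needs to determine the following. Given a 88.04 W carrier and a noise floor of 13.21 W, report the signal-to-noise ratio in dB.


SNR in decibels:
SNR = 10 * log10(Ps / Pn)
    = 10 * log10(88.04 / 13.21)
    = 10 * log10(6.6646)
    = 10 * 0.8238
    = 8.24 dB

8.24 dB


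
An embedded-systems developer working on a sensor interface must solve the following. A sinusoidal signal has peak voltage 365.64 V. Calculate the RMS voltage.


RMS voltage for a sinusoidal waveform:
V_rms = V_peak / sqrt(2)
      = 365.64 / 1.414214
      = 258.547 V

258.547 V


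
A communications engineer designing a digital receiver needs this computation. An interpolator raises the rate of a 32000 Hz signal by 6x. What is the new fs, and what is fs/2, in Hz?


Step 1 — output sample rate after interpolation by L:
fs_out = L * fs_in = 6 * 32000 = 192000 Hz

Step 2 — Nyquist frequency of the output stream:
f_Nyq = fs_out / 2 = 192000 / 2 = 96000.0 Hz

fs_out = 192000 Hz; f_Nyquist = 96000.0 Hz


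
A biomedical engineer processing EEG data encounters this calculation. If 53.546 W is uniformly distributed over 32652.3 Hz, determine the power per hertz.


Power spectral density:
PSD = P / BW
    = 53.546 / 32652.3
    = 0.00163988 W/Hz

0.00163988 W/Hz


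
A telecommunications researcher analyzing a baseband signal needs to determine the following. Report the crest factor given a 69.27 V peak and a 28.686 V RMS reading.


Crest factor is the ratio of peak to RMS:
CF = V_peak / V_rms
   = 69.27 / 28.686
   = 2.4148

2.4148


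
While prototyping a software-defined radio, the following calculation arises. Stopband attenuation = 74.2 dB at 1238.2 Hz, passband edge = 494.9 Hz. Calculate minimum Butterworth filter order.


Butterworth filter order formula:
n = log10(10^(A/10) - 1) / (2 * log10(f_stop/f_pass))
10^(74.2/10) - 1 = 26302678.919
f_stop/f_pass = 1238.2 / 494.9 = 2.5019
n = 9.3152 -> ceil = 10

10


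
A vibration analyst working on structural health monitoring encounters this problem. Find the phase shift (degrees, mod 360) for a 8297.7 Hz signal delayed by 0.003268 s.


Phase shift from frequency and time delay:
phi = 360 * f * t_delay
    = 360 * 8297.7 * 0.003268
    = 9762.08 degrees
    mod 360 = 42.08 degrees

42.08 degrees


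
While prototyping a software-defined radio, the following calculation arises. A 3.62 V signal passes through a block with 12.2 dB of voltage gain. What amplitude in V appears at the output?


Output voltage from dB gain:
V_out = V_in * 10^(gain_dB / 20)
      = 3.62 * 10^(12.2 / 20)
      = 3.62 * 4.073803
      = 14.7472 V

14.7472 V


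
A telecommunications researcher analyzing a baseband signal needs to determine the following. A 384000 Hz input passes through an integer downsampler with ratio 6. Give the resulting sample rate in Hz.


Decimation reduces the sample rate:
fs_out = fs_in / M
       = 384000 / 6
       = 64000.0 Hz

64000.0 Hz


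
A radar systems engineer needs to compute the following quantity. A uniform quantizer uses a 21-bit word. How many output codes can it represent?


Number of quantization levels = 2^N
= 2^21
= 2097152

2097152


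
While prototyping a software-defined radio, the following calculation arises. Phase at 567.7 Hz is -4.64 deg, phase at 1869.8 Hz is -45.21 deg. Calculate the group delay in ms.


Group delay from phase difference:
tau = -d(phi)/d(omega)
d(phi) = -40.57 deg = -0.70808 rad
d(omega) = 2*pi*(1869.8 - 567.7) = 8181.3356 rad/s
tau = -(-0.70808) / 8181.3356
    = 0.0865 ms

0.0865 ms


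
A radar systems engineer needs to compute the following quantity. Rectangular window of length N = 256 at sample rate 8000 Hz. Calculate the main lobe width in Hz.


Main lobe width for a rectangular window:
Width = 2 * fs / N
      = 2 * 8000 / 256
      = 16000 / 256
      = 62.5 Hz

62.5 Hz


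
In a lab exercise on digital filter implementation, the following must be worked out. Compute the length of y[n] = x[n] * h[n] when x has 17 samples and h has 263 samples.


Linear convolution output length:
L = N + M - 1
  = 17 + 263 - 1
  = 279 samples

279


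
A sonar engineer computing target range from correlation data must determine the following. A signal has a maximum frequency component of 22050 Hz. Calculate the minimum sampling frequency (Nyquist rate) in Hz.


The Nyquist rate is twice the maximum frequency component.
fs_min = 2 * fmax
      = 2 * 22050
      = 44100 Hz

44100


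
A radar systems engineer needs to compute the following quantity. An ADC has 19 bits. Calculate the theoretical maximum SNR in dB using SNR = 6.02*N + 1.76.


Theoretical SNR for a full-scale sinusoid:
SNR = 6.02 * N + 1.76
    = 6.02 * 19 + 1.76
    = 114.38 + 1.76
    = 116.14 dB

116.14 dB


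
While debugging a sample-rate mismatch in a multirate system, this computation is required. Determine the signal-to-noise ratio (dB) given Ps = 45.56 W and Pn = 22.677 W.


SNR in decibels:
SNR = 10 * log10(Ps / Pn)
    = 10 * log10(45.56 / 22.677)
    = 10 * log10(2.0091)
    = 10 * 0.303
    = 3.03 dB

3.03 dB


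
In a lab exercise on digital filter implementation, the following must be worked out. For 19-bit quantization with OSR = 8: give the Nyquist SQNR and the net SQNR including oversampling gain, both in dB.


Step 1 — baseline SQNR at Nyquist:
SQNR_base = 6.02*N + 1.76
          = 6.02*19 + 1.76
          = 116.14 dB

Step 2 — oversampling processing gain:
G = 10*log10(OSR) = 10*log10(8) = 9.03 dB

Step 3 — total:
SQNR_total = 116.14 + 9.03 = 125.17 dB

Base SQNR = 116.14 dB; oversampled SQNR = 125.17 dB


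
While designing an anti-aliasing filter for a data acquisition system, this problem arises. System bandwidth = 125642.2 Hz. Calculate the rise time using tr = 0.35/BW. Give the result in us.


Rise time from bandwidth relationship:
tr = 0.35 / BW
   = 0.35 / 125642.2
   = 2.785688248e-06 s
   = 2.7857 us

2.7857 us


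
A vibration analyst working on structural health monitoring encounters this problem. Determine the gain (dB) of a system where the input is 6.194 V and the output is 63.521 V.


Voltage gain in dB:
G = 20 * log10(Vout / Vin)
  = 20 * log10(63.521 / 6.194)
  = 20 * log10(10.255247)
  = 20 * 1.010946
  = 20.22 dB

20.22 dB


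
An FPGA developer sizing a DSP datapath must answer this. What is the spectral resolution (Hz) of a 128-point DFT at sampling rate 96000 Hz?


DFT frequency resolution:
df = fs / N
   = 96000 / 128
   = 750.0 Hz

750.0 Hz


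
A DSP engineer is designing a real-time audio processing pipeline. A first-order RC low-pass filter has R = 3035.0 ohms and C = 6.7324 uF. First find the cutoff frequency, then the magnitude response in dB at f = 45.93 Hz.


Step 1 — cutoff frequency:
fc = 1 / (2*pi*R*C)
C = 6.7324 uF = 6.7324e-06 F
fc = 1 / (2*pi*3035.0*6.7324e-06)
   = 7.78918 Hz

Step 2 — magnitude at f = 45.93 Hz:
|H(f)| = 1 / sqrt(1 + (f/fc)^2)
f/fc = 45.93 / 7.78918 = 5.896641
|H| = 1 / sqrt(1 + 34.770375) = 0.1672008
|H|_dB = 20*log10(0.1672008) = -15.54 dB

fc = 7.78918 Hz; |H(45.93 Hz)| = -15.54 dB


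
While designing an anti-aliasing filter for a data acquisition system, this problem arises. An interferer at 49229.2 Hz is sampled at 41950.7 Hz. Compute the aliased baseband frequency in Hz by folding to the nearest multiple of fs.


Compute the nearest integer multiple of fs to the signal:
n = round(49229.2 / 41950.7) = 1
f_alias = |49229.2 - 1 * 41950.7|
        = |49229.2 - 41950.7|
        = 7278.5 Hz

7278.5


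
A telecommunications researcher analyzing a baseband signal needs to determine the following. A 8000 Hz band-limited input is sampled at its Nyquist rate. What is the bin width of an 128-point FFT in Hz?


Step 1 — Nyquist sampling rate:
fs = 2 * fmax = 2 * 8000 = 16000 Hz

Step 2 — DFT bin spacing:
df = fs / N = 16000 / 128 = 125.0 Hz

125.0 Hz


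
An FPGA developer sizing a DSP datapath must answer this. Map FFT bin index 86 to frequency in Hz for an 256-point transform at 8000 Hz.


Frequency of DFT bin k:
f_k = k * fs / N
    = 86 * 8000 / 256
    = 688000 / 256
    = 2687.5 Hz

2687.5 Hz


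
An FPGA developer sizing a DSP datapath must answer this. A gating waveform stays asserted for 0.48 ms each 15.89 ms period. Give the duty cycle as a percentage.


Duty cycle as a percentage:
DC = (t_on / T) * 100
   = (0.48 / 15.89) * 100
   = 0.030208 * 100
   = 3.02 %

3.02 %


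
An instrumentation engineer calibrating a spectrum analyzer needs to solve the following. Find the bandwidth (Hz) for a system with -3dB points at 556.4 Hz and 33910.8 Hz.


Bandwidth is the difference of -3dB frequencies:
BW = f_high - f_low
   = 33910.8 - 556.4
   = 33354.4 Hz

33354.4 Hz


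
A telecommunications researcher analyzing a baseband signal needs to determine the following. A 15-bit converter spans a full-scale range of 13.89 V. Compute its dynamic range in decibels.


Dynamic range from full-scale to LSB:
V_min = V_max / 2^bits = 13.89 / 2^15
DR = 20 * log10(V_max / V_min)
   = 20 * log10(2^15)
   = 20 * 15 * log10(2)
   = 90.31 dB

90.31 dB


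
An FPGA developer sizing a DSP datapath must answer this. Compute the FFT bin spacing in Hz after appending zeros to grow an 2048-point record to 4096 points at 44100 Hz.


Frequency resolution after zero-padding:
N_padded = 2048 * 2 = 4096
df = fs / N_padded
   = 44100 / 4096
   = 10.7666 Hz

10.7666 Hz


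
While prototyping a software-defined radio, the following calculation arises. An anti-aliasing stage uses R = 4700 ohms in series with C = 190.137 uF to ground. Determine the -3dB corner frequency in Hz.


Cutoff frequency of a first-order RC filter:
fc = 1 / (2 * pi * R * C)
C = 190.137 uF = 0.000190137 F
fc = 1 / (2 * pi * 4700 * 0.000190137)
   = 1 / 5.6149302223307
   = 0.178097 Hz

0.178097 Hz


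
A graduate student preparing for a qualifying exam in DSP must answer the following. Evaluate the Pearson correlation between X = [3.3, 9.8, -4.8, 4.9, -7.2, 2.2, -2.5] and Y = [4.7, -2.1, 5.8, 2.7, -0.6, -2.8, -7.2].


Pearson correlation coefficient (population):
r = cov(X,Y) / (std(X) * std(Y))
Mean X = 0.8143, Mean Y = 0.0714
Cov(X,Y) = -0.56102
Std(X) = 5.506731, Std(Y) = 4.26672
r = -0.0239

-0.0239


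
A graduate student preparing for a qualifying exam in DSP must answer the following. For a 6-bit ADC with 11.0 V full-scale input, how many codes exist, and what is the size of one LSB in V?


Step 1 — number of quantization levels:
L = 2^N = 2^6 = 64

Step 2 — LSB step size:
delta = Vfs / L
      = 11.0 / 64
      = 0.171875 V

Levels = 64; step size = 0.171875 V


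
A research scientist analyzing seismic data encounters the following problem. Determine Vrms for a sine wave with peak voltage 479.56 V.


RMS voltage for a sinusoidal waveform:
V_rms = V_peak / sqrt(2)
      = 479.56 / 1.414214
      = 339.1 V

339.1 V


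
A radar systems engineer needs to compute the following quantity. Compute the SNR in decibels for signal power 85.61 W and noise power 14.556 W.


SNR in decibels:
SNR = 10 * log10(Ps / Pn)
    = 10 * log10(85.61 / 14.556)
    = 10 * log10(5.8814)
    = 10 * 0.7695
    = 7.69 dB

7.69 dB


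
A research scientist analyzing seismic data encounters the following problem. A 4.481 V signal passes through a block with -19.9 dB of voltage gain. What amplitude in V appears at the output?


Output voltage from dB gain:
V_out = V_in * 10^(gain_dB / 20)
      = 4.481 * 10^(-19.9 / 20)
      = 4.481 * 0.101158
      = 0.4533 V

0.4533 V


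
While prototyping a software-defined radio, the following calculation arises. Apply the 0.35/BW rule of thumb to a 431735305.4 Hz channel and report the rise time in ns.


Rise time from bandwidth relationship:
tr = 0.35 / BW
   = 0.35 / 431735305.4
   = 8.106819054e-10 s
   = 0.8107 ns

0.8107 ns


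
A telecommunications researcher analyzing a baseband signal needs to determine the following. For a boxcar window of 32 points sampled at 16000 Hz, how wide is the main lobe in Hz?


Main lobe width for a rectangular window:
Width = 2 * fs / N
      = 2 * 16000 / 32
      = 32000 / 32
      = 1000.0 Hz

1000.0 Hz


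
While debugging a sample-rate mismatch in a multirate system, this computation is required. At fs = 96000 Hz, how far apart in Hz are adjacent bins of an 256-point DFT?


DFT frequency resolution:
df = fs / N
   = 96000 / 256
   = 375.0 Hz

375.0 Hz


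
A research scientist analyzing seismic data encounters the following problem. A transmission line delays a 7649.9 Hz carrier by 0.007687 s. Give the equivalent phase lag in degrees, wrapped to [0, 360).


Phase shift from frequency and time delay:
phi = 360 * f * t_delay
    = 360 * 7649.9 * 0.007687
    = 21169.72 degrees
    mod 360 = 289.72 degrees

289.72 degrees


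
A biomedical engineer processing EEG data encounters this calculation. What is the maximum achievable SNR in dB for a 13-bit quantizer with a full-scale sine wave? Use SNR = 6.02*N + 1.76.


Theoretical SNR for a full-scale sinusoid:
SNR = 6.02 * N + 1.76
    = 6.02 * 13 + 1.76
    = 78.26 + 1.76
    = 80.02 dB

80.02 dB


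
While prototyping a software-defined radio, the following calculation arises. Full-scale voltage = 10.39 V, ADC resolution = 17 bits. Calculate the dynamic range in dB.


Dynamic range from full-scale to LSB:
V_min = V_max / 2^bits = 10.39 / 2^17
DR = 20 * log10(V_max / V_min)
   = 20 * log10(2^17)
   = 20 * 17 * log10(2)
   = 102.35 dB

102.35 dB


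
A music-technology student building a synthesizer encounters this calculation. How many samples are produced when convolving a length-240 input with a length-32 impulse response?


Linear convolution output length:
L = N + M - 1
  = 240 + 32 - 1
  = 271 samples

271


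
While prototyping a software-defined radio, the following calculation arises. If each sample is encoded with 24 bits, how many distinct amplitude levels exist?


Number of quantization levels = 2^N
= 2^24
= 16777216

16777216


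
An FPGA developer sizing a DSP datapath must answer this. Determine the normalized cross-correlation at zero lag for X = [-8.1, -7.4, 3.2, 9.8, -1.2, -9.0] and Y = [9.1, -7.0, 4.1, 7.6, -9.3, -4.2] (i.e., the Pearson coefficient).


Pearson correlation coefficient (population):
r = cov(X,Y) / (std(X) * std(Y))
Mean X = -2.1167, Mean Y = 0.05
Cov(X,Y) = 19.214167
Std(X) = 6.858187, Std(Y) = 7.193689
r = 0.3895

0.3895


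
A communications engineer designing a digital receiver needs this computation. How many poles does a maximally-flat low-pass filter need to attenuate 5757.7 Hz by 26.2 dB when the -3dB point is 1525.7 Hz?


Butterworth filter order formula:
n = log10(10^(A/10) - 1) / (2 * log10(f_stop/f_pass))
10^(26.2/10) - 1 = 415.8694
f_stop/f_pass = 5757.7 / 1525.7 = 3.7738
n = 2.2703 -> ceil = 3

3


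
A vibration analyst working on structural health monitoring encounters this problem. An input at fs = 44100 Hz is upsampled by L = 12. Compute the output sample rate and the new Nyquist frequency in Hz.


Step 1 — output sample rate after interpolation by L:
fs_out = L * fs_in = 12 * 44100 = 529200 Hz

Step 2 — Nyquist frequency of the output stream:
f_Nyq = fs_out / 2 = 529200 / 2 = 264600.0 Hz

fs_out = 529200 Hz; f_Nyquist = 264600.0 Hz


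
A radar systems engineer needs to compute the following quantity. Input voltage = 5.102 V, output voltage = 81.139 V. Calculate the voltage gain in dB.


Voltage gain in dB:
G = 20 * log10(Vout / Vin)
  = 20 * log10(81.139 / 5.102)
  = 20 * log10(15.903371)
  = 20 * 1.201489
  = 24.03 dB

24.03 dB


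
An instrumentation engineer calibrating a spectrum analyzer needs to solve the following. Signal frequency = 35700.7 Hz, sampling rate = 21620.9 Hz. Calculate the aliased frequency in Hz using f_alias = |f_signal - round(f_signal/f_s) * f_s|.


Compute the nearest integer multiple of fs to the signal:
n = round(35700.7 / 21620.9) = 2
f_alias = |35700.7 - 2 * 21620.9|
        = |35700.7 - 43241.8|
        = 7541.1 Hz

7541.1


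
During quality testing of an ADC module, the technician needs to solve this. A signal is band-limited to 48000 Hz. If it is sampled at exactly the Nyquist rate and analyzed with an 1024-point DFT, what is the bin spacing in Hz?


Step 1 — Nyquist sampling rate:
fs = 2 * fmax = 2 * 48000 = 96000 Hz

Step 2 — DFT bin spacing:
df = fs / N = 96000 / 1024 = 93.75 Hz

93.75 Hz


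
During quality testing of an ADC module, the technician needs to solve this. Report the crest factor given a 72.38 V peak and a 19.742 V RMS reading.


Crest factor is the ratio of peak to RMS:
CF = V_peak / V_rms
   = 72.38 / 19.742
   = 3.6663

3.6663


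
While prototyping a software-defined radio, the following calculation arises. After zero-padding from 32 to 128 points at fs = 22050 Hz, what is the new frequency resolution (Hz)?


Frequency resolution after zero-padding:
N_padded = 32 * 4 = 128
df = fs / N_padded
   = 22050 / 128
   = 172.2656 Hz

172.2656 Hz


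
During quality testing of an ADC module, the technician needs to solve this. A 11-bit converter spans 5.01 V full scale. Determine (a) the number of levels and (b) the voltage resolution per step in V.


Step 1 — number of quantization levels:
L = 2^N = 2^11 = 2048

Step 2 — LSB step size:
delta = Vfs / L
      = 5.01 / 2048
      = 0.00244629 V

Levels = 2048; step size = 0.00244629 V


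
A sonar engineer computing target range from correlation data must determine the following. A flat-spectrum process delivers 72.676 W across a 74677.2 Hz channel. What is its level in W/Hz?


Power spectral density:
PSD = P / BW
    = 72.676 / 74677.2
    = 0.0009732 W/Hz

0.0009732 W/Hz


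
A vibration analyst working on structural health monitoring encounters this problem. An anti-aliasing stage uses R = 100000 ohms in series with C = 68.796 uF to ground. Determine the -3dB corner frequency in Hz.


Cutoff frequency of a first-order RC filter:
fc = 1 / (2 * pi * R * C)
C = 68.796 uF = 6.8796e-05 F
fc = 1 / (2 * pi * 100000 * 6.8796e-05)
   = 1 / 43.225801639273
   = 0.023134 Hz

0.023134 Hz


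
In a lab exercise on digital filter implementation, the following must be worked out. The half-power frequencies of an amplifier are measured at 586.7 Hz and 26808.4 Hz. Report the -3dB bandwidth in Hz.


Bandwidth is the difference of -3dB frequencies:
BW = f_high - f_low
   = 26808.4 - 586.7
   = 26221.7 Hz

26221.7 Hz


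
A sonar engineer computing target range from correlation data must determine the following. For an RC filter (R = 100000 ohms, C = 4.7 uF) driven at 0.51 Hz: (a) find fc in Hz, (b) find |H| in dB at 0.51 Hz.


Step 1 — cutoff frequency:
fc = 1 / (2*pi*R*C)
C = 4.7 uF = 4.7e-06 F
fc = 1 / (2*pi*100000*4.7e-06)
   = 0.338628 Hz

Step 2 — magnitude at f = 0.51 Hz:
|H(f)| = 1 / sqrt(1 + (f/fc)^2)
f/fc = 0.51 / 0.338628 = 1.506077
|H| = 1 / sqrt(1 + 2.268268) = 0.5531478
|H|_dB = 20*log10(0.5531478) = -5.14 dB

fc = 0.338628 Hz; |H(0.51 Hz)| = -5.14 dB


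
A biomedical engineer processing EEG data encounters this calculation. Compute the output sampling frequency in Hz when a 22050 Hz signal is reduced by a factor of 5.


Decimation reduces the sample rate:
fs_out = fs_in / M
       = 22050 / 5
       = 4410.0 Hz

4410.0 Hz


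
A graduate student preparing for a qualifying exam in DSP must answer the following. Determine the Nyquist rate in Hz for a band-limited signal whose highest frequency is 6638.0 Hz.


The Nyquist rate is twice the maximum frequency component.
fs_min = 2 * fmax
      = 2 * 6638.0
      = 13276.0 Hz

13276.0


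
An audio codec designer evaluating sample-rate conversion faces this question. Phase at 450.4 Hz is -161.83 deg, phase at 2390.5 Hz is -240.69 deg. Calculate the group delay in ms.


Group delay from phase difference:
tau = -d(phi)/d(omega)
d(phi) = -78.86 deg = -1.376367 rad
d(omega) = 2*pi*(2390.5 - 450.4) = 12190.0078 rad/s
tau = -(-1.376367) / 12190.0078
    = 0.1129 ms

0.1129 ms


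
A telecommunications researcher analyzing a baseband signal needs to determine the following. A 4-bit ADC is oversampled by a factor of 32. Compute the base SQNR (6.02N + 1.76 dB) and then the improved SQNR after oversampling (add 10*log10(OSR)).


Step 1 — baseline SQNR at Nyquist:
SQNR_base = 6.02*N + 1.76
          = 6.02*4 + 1.76
          = 25.84 dB

Step 2 — oversampling processing gain:
G = 10*log10(OSR) = 10*log10(32) = 15.05 dB

Step 3 — total:
SQNR_total = 25.84 + 15.05 = 40.89 dB

Base SQNR = 25.84 dB; oversampled SQNR = 40.89 dB


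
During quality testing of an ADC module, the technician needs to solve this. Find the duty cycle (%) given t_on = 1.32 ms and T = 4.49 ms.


Duty cycle as a percentage:
DC = (t_on / T) * 100
   = (1.32 / 4.49) * 100
   = 0.293987 * 100
   = 29.4 %

29.4 %


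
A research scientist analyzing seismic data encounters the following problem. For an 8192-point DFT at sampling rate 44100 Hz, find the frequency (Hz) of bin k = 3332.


Frequency of DFT bin k:
f_k = k * fs / N
    = 3332 * 44100 / 8192
    = 146941200 / 8192
    = 17937.158 Hz

17937.158 Hz


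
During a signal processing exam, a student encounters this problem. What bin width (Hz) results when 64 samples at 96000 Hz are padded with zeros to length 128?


Frequency resolution after zero-padding:
N_padded = 64 * 2 = 128
df = fs / N_padded
   = 96000 / 128
   = 750.0 Hz

750.0 Hz


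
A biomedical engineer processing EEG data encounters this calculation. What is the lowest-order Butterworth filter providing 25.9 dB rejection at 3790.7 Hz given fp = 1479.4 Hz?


Butterworth filter order formula:
n = log10(10^(A/10) - 1) / (2 * log10(f_stop/f_pass))
10^(25.9/10) - 1 = 388.0451
f_stop/f_pass = 3790.7 / 1479.4 = 2.5623
n = 3.1677 -> ceil = 4

4


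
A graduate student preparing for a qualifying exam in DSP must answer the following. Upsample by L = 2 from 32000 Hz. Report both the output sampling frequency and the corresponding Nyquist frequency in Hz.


Step 1 — output sample rate after interpolation by L:
fs_out = L * fs_in = 2 * 32000 = 64000 Hz

Step 2 — Nyquist frequency of the output stream:
f_Nyq = fs_out / 2 = 64000 / 2 = 32000.0 Hz

fs_out = 64000 Hz; f_Nyquist = 32000.0 Hz


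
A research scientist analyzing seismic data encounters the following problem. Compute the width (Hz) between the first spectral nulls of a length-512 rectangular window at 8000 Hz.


Main lobe width for a rectangular window:
Width = 2 * fs / N
      = 2 * 8000 / 512
      = 16000 / 512
      = 31.25 Hz

31.25 Hz


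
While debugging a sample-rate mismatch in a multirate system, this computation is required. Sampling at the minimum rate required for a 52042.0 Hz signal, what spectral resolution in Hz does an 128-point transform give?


Step 1 — Nyquist sampling rate:
fs = 2 * fmax = 2 * 52042.0 = 104084.0 Hz

Step 2 — DFT bin spacing:
df = fs / N = 104084.0 / 128 = 813.1562 Hz

813.1562 Hz


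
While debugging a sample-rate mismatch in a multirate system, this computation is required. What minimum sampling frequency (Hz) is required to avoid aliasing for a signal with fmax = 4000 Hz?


The Nyquist rate is twice the maximum frequency component.
fs_min = 2 * fmax
      = 2 * 4000
      = 8000 Hz

8000


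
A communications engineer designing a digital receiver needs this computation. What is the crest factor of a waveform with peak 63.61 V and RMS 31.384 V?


Crest factor is the ratio of peak to RMS:
CF = V_peak / V_rms
   = 63.61 / 31.384
   = 2.0268

2.0268


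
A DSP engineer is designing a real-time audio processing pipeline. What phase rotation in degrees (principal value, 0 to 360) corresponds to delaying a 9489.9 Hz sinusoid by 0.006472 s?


Phase shift from frequency and time delay:
phi = 360 * f * t_delay
    = 360 * 9489.9 * 0.006472
    = 22110.71 degrees
    mod 360 = 150.71 degrees

150.71 degrees


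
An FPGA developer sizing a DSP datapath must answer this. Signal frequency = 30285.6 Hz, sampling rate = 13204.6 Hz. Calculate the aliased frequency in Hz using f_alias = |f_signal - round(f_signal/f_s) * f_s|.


Compute the nearest integer multiple of fs to the signal:
n = round(30285.6 / 13204.6) = 2
f_alias = |30285.6 - 2 * 13204.6|
        = |30285.6 - 26409.2|
        = 3876.4 Hz

3876.4


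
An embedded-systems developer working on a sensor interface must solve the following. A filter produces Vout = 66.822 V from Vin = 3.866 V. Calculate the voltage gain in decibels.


Voltage gain in dB:
G = 20 * log10(Vout / Vin)
  = 20 * log10(66.822 / 3.866)
  = 20 * log10(17.284532)
  = 20 * 1.237658
  = 24.75 dB

24.75 dB


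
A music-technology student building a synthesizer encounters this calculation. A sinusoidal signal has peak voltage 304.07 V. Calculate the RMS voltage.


RMS voltage for a sinusoidal waveform:
V_rms = V_peak / sqrt(2)
      = 304.07 / 1.414214
      = 215.01 V

215.01 V


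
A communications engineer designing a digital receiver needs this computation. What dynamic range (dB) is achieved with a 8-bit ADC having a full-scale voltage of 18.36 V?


Dynamic range from full-scale to LSB:
V_min = V_max / 2^bits = 18.36 / 2^8
DR = 20 * log10(V_max / V_min)
   = 20 * log10(2^8)
   = 20 * 8 * log10(2)
   = 48.16 dB

48.16 dB


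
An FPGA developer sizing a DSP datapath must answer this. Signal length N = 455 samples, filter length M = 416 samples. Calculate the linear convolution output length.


Linear convolution output length:
L = N + M - 1
  = 455 + 416 - 1
  = 870 samples

870


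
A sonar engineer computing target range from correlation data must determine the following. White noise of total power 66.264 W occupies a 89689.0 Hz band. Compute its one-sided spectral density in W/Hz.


Power spectral density:
PSD = P / BW
    = 66.264 / 89689.0
    = 0.00073882 W/Hz

0.00073882 W/Hz


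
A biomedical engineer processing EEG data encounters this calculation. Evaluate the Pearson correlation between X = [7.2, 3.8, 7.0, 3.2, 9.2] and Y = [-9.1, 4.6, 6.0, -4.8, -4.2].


Pearson correlation coefficient (population):
r = cov(X,Y) / (std(X) * std(Y))
Mean X = 6.08, Mean Y = -1.5
Cov(X,Y) = -2.888
Std(X) = 2.250689, Std(Y) = 5.820653
r = -0.2204

-0.2204


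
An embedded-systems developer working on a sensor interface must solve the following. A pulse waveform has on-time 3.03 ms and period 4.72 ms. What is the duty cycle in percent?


Duty cycle as a percentage:
DC = (t_on / T) * 100
   = (3.03 / 4.72) * 100
   = 0.641949 * 100
   = 64.19 %

64.19 %


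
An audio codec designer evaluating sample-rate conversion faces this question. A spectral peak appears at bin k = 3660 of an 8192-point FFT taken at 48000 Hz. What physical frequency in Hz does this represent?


Frequency of DFT bin k:
f_k = k * fs / N
    = 3660 * 48000 / 8192
    = 175680000 / 8192
    = 21445.312 Hz

21445.312 Hz


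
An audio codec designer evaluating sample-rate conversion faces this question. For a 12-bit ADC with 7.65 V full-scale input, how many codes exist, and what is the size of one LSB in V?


Step 1 — number of quantization levels:
L = 2^N = 2^12 = 4096

Step 2 — LSB step size:
delta = Vfs / L
      = 7.65 / 4096
      = 0.00186768 V

Levels = 4096; step size = 0.00186768 V


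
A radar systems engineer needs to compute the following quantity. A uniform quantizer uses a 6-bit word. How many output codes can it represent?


Number of quantization levels = 2^N
= 2^6
= 64

64


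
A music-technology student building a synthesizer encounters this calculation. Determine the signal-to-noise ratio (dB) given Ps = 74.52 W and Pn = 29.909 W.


SNR in decibels:
SNR = 10 * log10(Ps / Pn)
    = 10 * log10(74.52 / 29.909)
    = 10 * log10(2.4916)
    = 10 * 0.3965
    = 3.96 dB

3.96 dB


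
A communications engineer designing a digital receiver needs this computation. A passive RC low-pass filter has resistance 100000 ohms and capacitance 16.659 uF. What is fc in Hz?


Cutoff frequency of a first-order RC filter:
fc = 1 / (2 * pi * R * C)
C = 16.659 uF = 1.6659e-05 F
fc = 1 / (2 * pi * 100000 * 1.6659e-05)
   = 1 / 10.46715840323
   = 0.095537 Hz

0.095537 Hz


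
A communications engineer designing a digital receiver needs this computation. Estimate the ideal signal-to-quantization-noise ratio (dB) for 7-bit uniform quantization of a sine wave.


Theoretical SNR for a full-scale sinusoid:
SNR = 6.02 * N + 1.76
    = 6.02 * 7 + 1.76
    = 42.14 + 1.76
    = 43.9 dB

43.9 dB


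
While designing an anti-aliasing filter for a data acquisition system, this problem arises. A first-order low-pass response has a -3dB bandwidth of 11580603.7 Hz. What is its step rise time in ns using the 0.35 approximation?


Rise time from bandwidth relationship:
tr = 0.35 / BW
   = 0.35 / 11580603.7
   = 3.022294943e-08 s
   = 30.2229 ns

30.2229 ns


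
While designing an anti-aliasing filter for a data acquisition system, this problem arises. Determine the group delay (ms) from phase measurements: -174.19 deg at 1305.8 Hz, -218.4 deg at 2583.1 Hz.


Group delay from phase difference:
tau = -d(phi)/d(omega)
d(phi) = -44.21 deg = -0.77161 rad
d(omega) = 2*pi*(2583.1 - 1305.8) = 8025.5126 rad/s
tau = -(-0.77161) / 8025.5126
    = 0.0961 ms

0.0961 ms


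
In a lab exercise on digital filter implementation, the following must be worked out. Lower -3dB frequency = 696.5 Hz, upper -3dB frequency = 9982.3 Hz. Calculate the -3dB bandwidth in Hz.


Bandwidth is the difference of -3dB frequencies:
BW = f_high - f_low
   = 9982.3 - 696.5
   = 9285.8 Hz

9285.8 Hz


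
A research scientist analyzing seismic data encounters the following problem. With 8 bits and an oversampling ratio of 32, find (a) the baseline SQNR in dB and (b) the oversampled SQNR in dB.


Step 1 — baseline SQNR at Nyquist:
SQNR_base = 6.02*N + 1.76
          = 6.02*8 + 1.76
          = 49.92 dB

Step 2 — oversampling processing gain:
G = 10*log10(OSR) = 10*log10(32) = 15.05 dB

Step 3 — total:
SQNR_total = 49.92 + 15.05 = 64.97 dB

Base SQNR = 49.92 dB; oversampled SQNR = 64.97 dB


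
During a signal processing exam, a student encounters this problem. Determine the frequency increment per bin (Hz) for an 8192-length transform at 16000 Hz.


DFT frequency resolution:
df = fs / N
   = 16000 / 8192
   = 1.9531 Hz

1.9531 Hz


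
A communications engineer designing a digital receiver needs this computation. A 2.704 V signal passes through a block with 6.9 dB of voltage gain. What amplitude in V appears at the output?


Output voltage from dB gain:
V_out = V_in * 10^(gain_dB / 20)
      = 2.704 * 10^(6.9 / 20)
      = 2.704 * 2.213095
      = 5.9842 V

5.9842 V


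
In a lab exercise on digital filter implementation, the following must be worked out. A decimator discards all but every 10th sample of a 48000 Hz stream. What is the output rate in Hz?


Decimation reduces the sample rate:
fs_out = fs_in / M
       = 48000 / 10
       = 4800.0 Hz

4800.0 Hz


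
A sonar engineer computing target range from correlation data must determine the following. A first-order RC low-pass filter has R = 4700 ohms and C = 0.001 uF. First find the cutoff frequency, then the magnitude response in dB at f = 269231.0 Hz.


Step 1 — cutoff frequency:
fc = 1 / (2*pi*R*C)
C = 0.001 uF = 1e-09 F
fc = 1 / (2*pi*4700*1e-09)
   = 33862.754 Hz

Step 2 — magnitude at f = 269231.0 Hz:
|H(f)| = 1 / sqrt(1 + (f/fc)^2)
f/fc = 269231.0 / 33862.754 = 7.950653
|H| = 1 / sqrt(1 + 63.212883) = 0.1247926
|H|_dB = 20*log10(0.1247926) = -18.08 dB

fc = 33862.754 Hz; |H(269231.0 Hz)| = -18.08 dB


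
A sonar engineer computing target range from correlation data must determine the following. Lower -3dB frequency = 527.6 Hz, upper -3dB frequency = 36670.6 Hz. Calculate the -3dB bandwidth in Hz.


Bandwidth is the difference of -3dB frequencies:
BW = f_high - f_low
   = 36670.6 - 527.6
   = 36143.0 Hz

36143.0 Hz


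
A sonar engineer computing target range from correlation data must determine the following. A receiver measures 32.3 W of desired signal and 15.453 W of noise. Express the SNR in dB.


SNR in decibels:
SNR = 10 * log10(Ps / Pn)
    = 10 * log10(32.3 / 15.453)
    = 10 * log10(2.0902)
    = 10 * 0.3202
    = 3.2 dB

3.2 dB


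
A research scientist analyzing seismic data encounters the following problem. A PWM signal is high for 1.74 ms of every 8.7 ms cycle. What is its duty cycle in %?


Duty cycle as a percentage:
DC = (t_on / T) * 100
   = (1.74 / 8.7) * 100
   = 0.2 * 100
   = 20.0 %

20.0 %


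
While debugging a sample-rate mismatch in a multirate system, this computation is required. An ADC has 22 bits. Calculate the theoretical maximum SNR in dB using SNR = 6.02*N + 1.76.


Theoretical SNR for a full-scale sinusoid:
SNR = 6.02 * N + 1.76
    = 6.02 * 22 + 1.76
    = 132.44 + 1.76
    = 134.2 dB

134.2 dB


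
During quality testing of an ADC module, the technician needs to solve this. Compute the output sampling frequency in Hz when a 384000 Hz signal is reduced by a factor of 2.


Decimation reduces the sample rate:
fs_out = fs_in / M
       = 384000 / 2
       = 192000.0 Hz

192000.0 Hz


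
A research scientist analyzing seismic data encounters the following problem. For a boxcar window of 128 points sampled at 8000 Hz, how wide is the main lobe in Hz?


Main lobe width for a rectangular window:
Width = 2 * fs / N
      = 2 * 8000 / 128
      = 16000 / 128
      = 125.0 Hz

125.0 Hz


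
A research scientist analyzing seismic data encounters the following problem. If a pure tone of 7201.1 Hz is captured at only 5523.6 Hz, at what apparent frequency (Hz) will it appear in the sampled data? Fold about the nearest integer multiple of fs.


Compute the nearest integer multiple of fs to the signal:
n = round(7201.1 / 5523.6) = 1
f_alias = |7201.1 - 1 * 5523.6|
        = |7201.1 - 5523.6|
        = 1677.5 Hz

1677.5


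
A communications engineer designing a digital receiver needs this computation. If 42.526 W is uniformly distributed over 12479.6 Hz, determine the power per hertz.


Power spectral density:
PSD = P / BW
    = 42.526 / 12479.6
    = 0.00340764 W/Hz

0.00340764 W/Hz


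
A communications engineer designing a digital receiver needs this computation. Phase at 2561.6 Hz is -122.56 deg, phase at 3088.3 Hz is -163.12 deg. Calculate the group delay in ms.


Group delay from phase difference:
tau = -d(phi)/d(omega)
d(phi) = -40.56 deg = -0.707906 rad
d(omega) = 2*pi*(3088.3 - 2561.6) = 3309.3537 rad/s
tau = -(-0.707906) / 3309.3537
    = 0.2139 ms

0.2139 ms


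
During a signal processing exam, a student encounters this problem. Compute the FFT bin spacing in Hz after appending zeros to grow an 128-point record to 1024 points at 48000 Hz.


Frequency resolution after zero-padding:
N_padded = 128 * 8 = 1024
df = fs / N_padded
   = 48000 / 1024
   = 46.875 Hz

46.875 Hz


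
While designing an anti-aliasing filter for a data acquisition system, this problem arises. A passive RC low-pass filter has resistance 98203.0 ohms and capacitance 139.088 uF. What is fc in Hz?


Cutoff frequency of a first-order RC filter:
fc = 1 / (2 * pi * R * C)
C = 139.088 uF = 0.000139088 F
fc = 1 / (2 * pi * 98203.0 * 0.000139088)
   = 1 / 85.821141327124
   = 0.011652 Hz

0.011652 Hz


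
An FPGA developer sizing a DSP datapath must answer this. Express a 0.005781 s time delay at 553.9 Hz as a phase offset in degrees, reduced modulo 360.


Phase shift from frequency and time delay:
phi = 360 * f * t_delay
    = 360 * 553.9 * 0.005781
    = 1152.75 degrees
    mod 360 = 72.75 degrees

72.75 degrees


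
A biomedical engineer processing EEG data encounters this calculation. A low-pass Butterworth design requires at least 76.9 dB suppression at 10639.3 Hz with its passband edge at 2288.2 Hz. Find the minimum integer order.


Butterworth filter order formula:
n = log10(10^(A/10) - 1) / (2 * log10(f_stop/f_pass))
10^(76.9/10) - 1 = 48977880.9368
f_stop/f_pass = 10639.3 / 2288.2 = 4.6496
n = 5.761 -> ceil = 6

6


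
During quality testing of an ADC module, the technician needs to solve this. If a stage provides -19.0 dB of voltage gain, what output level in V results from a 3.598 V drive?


Output voltage from dB gain:
V_out = V_in * 10^(gain_dB / 20)
      = 3.598 * 10^(-19.0 / 20)
      = 3.598 * 0.112202
      = 0.4037 V

0.4037 V


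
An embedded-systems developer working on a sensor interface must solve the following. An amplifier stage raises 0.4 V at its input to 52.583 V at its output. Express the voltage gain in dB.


Voltage gain in dB:
G = 20 * log10(Vout / Vin)
  = 20 * log10(52.583 / 0.4)
  = 20 * log10(131.4575)
  = 20 * 2.118785
  = 42.38 dB

42.38 dB


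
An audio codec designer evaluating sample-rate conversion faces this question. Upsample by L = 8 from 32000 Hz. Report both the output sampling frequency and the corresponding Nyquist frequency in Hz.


Step 1 — output sample rate after interpolation by L:
fs_out = L * fs_in = 8 * 32000 = 256000 Hz

Step 2 — Nyquist frequency of the output stream:
f_Nyq = fs_out / 2 = 256000 / 2 = 128000.0 Hz

fs_out = 256000 Hz; f_Nyquist = 128000.0 Hz


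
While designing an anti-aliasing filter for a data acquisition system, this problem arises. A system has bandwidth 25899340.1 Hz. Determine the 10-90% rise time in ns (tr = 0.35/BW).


Rise time from bandwidth relationship:
tr = 0.35 / BW
   = 0.35 / 25899340.1
   = 1.351385783e-08 s
   = 13.5139 ns

13.5139 ns


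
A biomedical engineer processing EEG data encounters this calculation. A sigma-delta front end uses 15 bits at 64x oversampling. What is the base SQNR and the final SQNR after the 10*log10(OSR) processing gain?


Step 1 — baseline SQNR at Nyquist:
SQNR_base = 6.02*N + 1.76
          = 6.02*15 + 1.76
          = 92.06 dB

Step 2 — oversampling processing gain:
G = 10*log10(OSR) = 10*log10(64) = 18.06 dB

Step 3 — total:
SQNR_total = 92.06 + 18.06 = 110.12 dB

Base SQNR = 92.06 dB; oversampled SQNR = 110.12 dB
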